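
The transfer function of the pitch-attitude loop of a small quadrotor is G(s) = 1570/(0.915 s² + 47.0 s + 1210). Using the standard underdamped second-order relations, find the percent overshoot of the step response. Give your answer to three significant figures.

Dividing through by 0.915: denominator becomes s² + 51.37 s + 1322.
So ω_n = √1322 = 36.4 rad/s and ζ = 51.37/(2·36.4) = 0.706.
%OS = 100 e^{−πζ/√(1−ζ²)} with ζ = 0.706 gives 4.35%.

%OS ≈ 4.35%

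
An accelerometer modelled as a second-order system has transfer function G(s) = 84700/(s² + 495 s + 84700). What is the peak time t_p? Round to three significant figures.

t_p ≈ 0.0205 s

Comparing the denominator to s² + 2ζω_n s + ω_n²: ω_n = √84700 = 291 rad/s, and 2ζω_n = 495 so ζ = 495/(2·291) = 0.850.
ω_d = 291·√(1 − 0.850²) = 153 rad/s. Then t_p = π/ω_d = 0.0205 s.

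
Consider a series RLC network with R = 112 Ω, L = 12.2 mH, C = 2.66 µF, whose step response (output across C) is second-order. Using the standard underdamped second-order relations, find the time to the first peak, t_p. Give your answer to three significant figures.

t_p ≈ 0.00101 s

For a series RLC circuit (capacitor voltage as output), ω_n = 1/√(LC) = 1/√(12.2 mH · 2.66 µF) = 5550 rad/s.
ζ = (R/2)·√(C/L) = (112/2)·√(2.66 µF/12.2 mH) = 0.827.
ω_d = ω_n√(1−ζ²) = 3120 rad/s. t_p = π/ω_d = 0.00101 s.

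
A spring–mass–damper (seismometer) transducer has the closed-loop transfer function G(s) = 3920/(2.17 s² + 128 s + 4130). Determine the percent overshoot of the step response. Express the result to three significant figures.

Dividing through by 2.17: denominator becomes s² + 58.99 s + 1903.
So ω_n = √1903 = 43.6 rad/s and ζ = 58.99/(2·43.6) = 0.676.
Overshoot: exp(−π·0.676/√(1−0.676²)) = 0.0560, i.e. 5.60%.

%OS ≈ 5.60%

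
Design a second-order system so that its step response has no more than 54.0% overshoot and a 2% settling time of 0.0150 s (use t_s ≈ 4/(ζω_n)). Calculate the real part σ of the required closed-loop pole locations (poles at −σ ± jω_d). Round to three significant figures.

The settling-time spec alone fixes σ = ζω_n = 4/t_s = 4/0.0150 = 267.
(Overshoot then fixes ζ = 0.192 and hence ω_d = σ·√(1−ζ²)/ζ = 1360 rad/s.)

σ ≈ 267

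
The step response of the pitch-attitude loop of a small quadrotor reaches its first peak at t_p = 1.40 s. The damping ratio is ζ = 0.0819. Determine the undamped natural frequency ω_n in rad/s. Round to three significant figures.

ω_n ≈ 2.25 rad/s

Peak time t_p = π/ω_d, so ω_d = π/t_p = π/1.40 = 2.24 rad/s.
ω_n = ω_d/√(1−ζ²) = 2.24/√0.993 = 2.25 rad/s.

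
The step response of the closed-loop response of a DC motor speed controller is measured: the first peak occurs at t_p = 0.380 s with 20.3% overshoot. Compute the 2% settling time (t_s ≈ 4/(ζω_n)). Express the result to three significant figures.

ζ from %OS: ζ = |ln 0.203|/√(π²+ln²0.203) = 0.453.
t_p = π/ω_d ⇒ ω_d = 8.27 rad/s; then ω_n = ω_d/√(1−ζ²) = 9.27 rad/s.
t_s ≈ 4/(ζω_n) = 4/(0.453·9.27) = 0.953 s.

t_s ≈ 0.953 s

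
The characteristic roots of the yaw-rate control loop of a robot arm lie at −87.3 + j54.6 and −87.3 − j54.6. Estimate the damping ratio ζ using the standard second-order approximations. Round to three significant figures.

ζ ≈ 0.848

The poles are at −σ ± jω_d with σ = 87.3 and ω_d = 54.6, so ω_n = √(σ²+ω_d²) = 103 rad/s and ζ = σ/ω_n = 0.848.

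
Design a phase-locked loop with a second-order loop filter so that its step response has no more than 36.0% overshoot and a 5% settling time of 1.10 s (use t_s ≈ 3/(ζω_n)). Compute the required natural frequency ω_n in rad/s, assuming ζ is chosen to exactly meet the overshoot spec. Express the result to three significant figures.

ω_n ≈ 8.82 rad/s

From %OS = 100·exp(−πζ/√(1−ζ²)), invert to get ζ = −ln(OS)/√(π² + ln²(OS)) with OS = 0.360.
−ln 0.360 = 1.022, so ζ = 1.022/√(π² + 1.044) = 0.309.
Then ω_n = 3/(ζ t_s) = 3/(0.309 × 1.10) = 8.82 rad/s.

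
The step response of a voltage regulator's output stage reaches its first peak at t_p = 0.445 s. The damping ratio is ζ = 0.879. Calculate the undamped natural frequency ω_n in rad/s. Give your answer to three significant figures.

ω_n ≈ 14.8 rad/s

Peak time t_p = π/ω_d, so ω_d = π/t_p = π/0.445 = 7.06 rad/s.
ω_n = ω_d/√(1−ζ²) = 7.06/√0.227 = 14.8 rad/s.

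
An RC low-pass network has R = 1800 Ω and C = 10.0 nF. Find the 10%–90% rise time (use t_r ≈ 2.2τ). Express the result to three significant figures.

t_r ≈ 0.0000396 s

τ = RC = 1800 × 10.0 nF = 0.0000180 s.
t_r ≈ 2.2τ = 0.0000396 s.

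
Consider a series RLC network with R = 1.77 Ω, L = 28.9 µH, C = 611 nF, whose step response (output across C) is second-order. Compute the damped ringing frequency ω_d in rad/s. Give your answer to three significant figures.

For a series RLC circuit (capacitor voltage as output), ω_n = 1/√(LC) = 1/√(28.9 µH · 611 nF) = 238000 rad/s.
ζ = (R/2)·√(C/L) = (1.77/2)·√(611 nF/28.9 µH) = 0.129.
ω_d = 238000·√(1 − 0.129²) = 236000 rad/s.

ω_d ≈ 236000 rad/s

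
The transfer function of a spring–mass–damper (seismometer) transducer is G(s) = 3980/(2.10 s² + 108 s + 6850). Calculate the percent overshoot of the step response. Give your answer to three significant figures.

Dividing through by 2.10: denominator becomes s² + 51.43 s + 3262.
So ω_n = √3262 = 57.1 rad/s and ζ = 51.43/(2·57.1) = 0.450.
Overshoot: exp(−π·0.450/√(1−0.450²)) = 0.205, i.e. 20.5%.

%OS ≈ 20.5%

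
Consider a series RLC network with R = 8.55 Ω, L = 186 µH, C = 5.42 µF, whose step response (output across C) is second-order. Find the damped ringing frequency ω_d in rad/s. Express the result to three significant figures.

ω_d ≈ 21500 rad/s

For a series RLC circuit (capacitor voltage as output), ω_n = 1/√(LC) = 1/√(186 µH · 5.42 µF) = 31500 rad/s.
ζ = (R/2)·√(C/L) = (8.55/2)·√(5.42 µF/186 µH) = 0.730.
ω_d = 31500·√(1 − 0.730²) = 21500 rad/s.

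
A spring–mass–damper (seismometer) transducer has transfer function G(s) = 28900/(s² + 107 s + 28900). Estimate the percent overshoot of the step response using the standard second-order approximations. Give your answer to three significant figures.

ω_n = √28900 = 170 rad/s; ζ = 107/(2·170) = 0.315.
Overshoot: exp(−π·0.315/√(1−0.315²)) = 0.353, i.e. 35.3%.

%OS ≈ 35.3%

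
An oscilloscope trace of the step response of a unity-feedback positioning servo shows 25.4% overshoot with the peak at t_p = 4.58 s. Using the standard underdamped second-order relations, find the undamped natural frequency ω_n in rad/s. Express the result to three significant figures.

ω_n ≈ 0.748 rad/s

From the overshoot, ζ = −ln(OS)/√(π²+ln²(OS)) = 0.400.
From t_p = π/ω_d, ω_d = π/4.58 = 0.686 rad/s, so ω_n = ω_d/√(1−ζ²) = 0.748 rad/s.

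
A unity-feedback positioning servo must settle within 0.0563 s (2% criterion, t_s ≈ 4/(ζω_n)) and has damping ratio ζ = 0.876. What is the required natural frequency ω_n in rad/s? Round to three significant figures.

Rearranging t_s ≈ 4/(ζω_n) gives ω_n = 4/(ζ·t_s) = 4/(0.876 × 0.0563) = 81.1 rad/s.

ω_n ≈ 81.1 rad/s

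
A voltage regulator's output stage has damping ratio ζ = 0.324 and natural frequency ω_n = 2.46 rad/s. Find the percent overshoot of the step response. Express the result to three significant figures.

%OS ≈ 34.1%

For an underdamped second-order system, %OS = 100·exp(−πζ/√(1−ζ²)).
πζ/√(1−ζ²) = π·0.324/√(1−0.105) = 1.076, so %OS = 100·e^(−1.076) = 34.1%.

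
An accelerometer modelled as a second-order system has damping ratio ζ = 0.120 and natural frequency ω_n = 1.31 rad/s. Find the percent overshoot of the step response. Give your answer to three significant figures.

%OS ≈ 68.4%

For an underdamped second-order system, %OS = 100·exp(−πζ/√(1−ζ²)).
πζ/√(1−ζ²) = π·0.120/√(1−0.0144) = 0.3797, so %OS = 100·e^(−0.3797) = 68.4%.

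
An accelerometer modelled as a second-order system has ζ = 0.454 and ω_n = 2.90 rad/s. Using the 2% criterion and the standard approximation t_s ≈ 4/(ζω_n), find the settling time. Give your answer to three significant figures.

t_s ≈ 3.04 s

t_s ≈ 4/(ζω_n) = 4/(0.454 × 2.90) = 3.04 s.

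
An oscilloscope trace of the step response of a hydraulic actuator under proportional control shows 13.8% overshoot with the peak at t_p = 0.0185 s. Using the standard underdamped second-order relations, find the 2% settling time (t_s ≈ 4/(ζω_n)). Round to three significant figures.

From the overshoot, ζ = −ln(OS)/√(π²+ln²(OS)) = 0.533.
t_p = π/ω_d ⇒ ω_d = 170 rad/s; then ω_n = ω_d/√(1−ζ²) = 201 rad/s.
t_s ≈ 4/(ζω_n) = 4/(0.533·201) = 0.0374 s.

t_s ≈ 0.0374 s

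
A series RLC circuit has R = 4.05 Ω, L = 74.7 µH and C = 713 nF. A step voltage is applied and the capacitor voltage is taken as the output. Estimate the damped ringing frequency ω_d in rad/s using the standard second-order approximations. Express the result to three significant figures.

ω_d ≈ 134000 rad/s

For a series RLC circuit (capacitor voltage as output), ω_n = 1/√(LC) = 1/√(74.7 µH · 713 nF) = 137000 rad/s.
ζ = (R/2)·√(C/L) = (4.05/2)·√(713 nF/74.7 µH) = 0.198.
The damped frequency ω_d = ω_n√(1−ζ²) = 134000 rad/s.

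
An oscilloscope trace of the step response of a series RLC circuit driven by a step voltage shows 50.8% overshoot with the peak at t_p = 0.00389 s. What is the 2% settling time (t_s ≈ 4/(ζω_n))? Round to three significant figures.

The overshoot fixes ζ = −ln(OS)/√(π²+ln²(OS)) = 0.211.
From t_p = π/ω_d, ω_d = π/0.00389 = 808 rad/s, so ω_n = ω_d/√(1−ζ²) = 826 rad/s.
t_s ≈ 4/(ζω_n) = 4/(0.211·826) = 0.0230 s.

t_s ≈ 0.0230 s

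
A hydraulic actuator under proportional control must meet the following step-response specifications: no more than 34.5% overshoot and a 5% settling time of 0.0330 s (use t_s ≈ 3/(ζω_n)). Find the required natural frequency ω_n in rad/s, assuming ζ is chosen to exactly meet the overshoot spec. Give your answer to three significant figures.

ζ = −ln(OS)/√(π² + (ln OS)²). With OS = 0.345, ln OS = −1.064 and ζ = 1.064/3.317 = 0.321.
Then ω_n = 3/(ζ t_s) = 3/(0.321 × 0.0330) = 283 rad/s.

ω_n ≈ 283 rad/s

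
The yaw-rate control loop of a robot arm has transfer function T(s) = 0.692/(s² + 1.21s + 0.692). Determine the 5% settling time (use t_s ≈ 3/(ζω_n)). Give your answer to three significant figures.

ω_n = √0.692 = 0.832 rad/s; ζ = 1.21/(2·0.832) = 0.727.
t_s ≈ 3/(ζω_n) = 3/(0.727·0.832) = 4.96 s.

t_s ≈ 4.96 s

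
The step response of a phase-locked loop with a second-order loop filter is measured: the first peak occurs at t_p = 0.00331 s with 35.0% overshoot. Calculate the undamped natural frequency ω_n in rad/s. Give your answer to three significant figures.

ζ from %OS: ζ = |ln 0.350|/√(π²+ln²0.350) = 0.317.
From t_p = π/ω_d, ω_d = π/0.00331 = 949 rad/s, so ω_n = ω_d/√(1−ζ²) = 1000 rad/s.

ω_n ≈ 1000 rad/s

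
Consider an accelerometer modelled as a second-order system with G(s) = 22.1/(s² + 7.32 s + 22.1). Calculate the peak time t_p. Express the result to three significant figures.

ω_n = √22.1 = 4.70 rad/s; ζ = 7.32/(2·4.70) = 0.779.
The damped frequency ω_d = ω_n√(1−ζ²) = 2.95 rad/s. Then t_p = π/ω_d = 1.06 s.

t_p ≈ 1.06 s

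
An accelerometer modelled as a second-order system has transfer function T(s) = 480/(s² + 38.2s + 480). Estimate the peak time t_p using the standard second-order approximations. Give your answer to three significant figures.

t_p ≈ 0.293 s

Comparing the denominator to s² + 2ζω_n s + ω_n²: ω_n = √480 = 21.9 rad/s, and 2ζω_n = 38.2 so ζ = 38.2/(2·21.9) = 0.872.
ω_d = 21.9·√(1 − 0.872²) = 10.7 rad/s. Then t_p = π/ω_d = 0.293 s.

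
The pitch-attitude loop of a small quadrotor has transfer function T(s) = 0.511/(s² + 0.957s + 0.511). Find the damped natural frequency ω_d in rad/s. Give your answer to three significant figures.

Comparing the denominator to s² + 2ζω_n s + ω_n²: ω_n = √0.511 = 0.715 rad/s, and 2ζω_n = 0.957 so ζ = 0.957/(2·0.715) = 0.669.
ω_d = 0.715·√(1 − 0.669²) = 0.531 rad/s.

ω_d ≈ 0.531 rad/s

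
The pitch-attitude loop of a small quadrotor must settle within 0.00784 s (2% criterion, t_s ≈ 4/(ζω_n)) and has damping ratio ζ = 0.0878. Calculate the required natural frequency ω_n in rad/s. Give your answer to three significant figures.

ω_n ≈ 5810 rad/s

Rearranging t_s ≈ 4/(ζω_n) gives ω_n = 4/(ζ·t_s) = 4/(0.0878 × 0.00784) = 5810 rad/s.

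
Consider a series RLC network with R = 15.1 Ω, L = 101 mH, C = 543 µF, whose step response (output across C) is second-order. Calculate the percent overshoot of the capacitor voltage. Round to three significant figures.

%OS ≈ 12.4%

For a series RLC circuit (capacitor voltage as output), ω_n = 1/√(LC) = 1/√(101 mH · 543 µF) = 135 rad/s.
ζ = (R/2)·√(C/L) = (15.1/2)·√(543 µF/101 mH) = 0.554.
%OS = 100 e^{−πζ/√(1−ζ²)} with ζ = 0.554 gives 12.4%.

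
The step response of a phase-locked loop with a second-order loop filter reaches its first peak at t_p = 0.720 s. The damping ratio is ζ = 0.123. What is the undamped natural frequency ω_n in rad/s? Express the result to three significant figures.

Peak time t_p = π/ω_d, so ω_d = π/t_p = π/0.720 = 4.36 rad/s.
ω_n = ω_d/√(1−ζ²) = 4.36/√0.985 = 4.40 rad/s.

ω_n ≈ 4.40 rad/s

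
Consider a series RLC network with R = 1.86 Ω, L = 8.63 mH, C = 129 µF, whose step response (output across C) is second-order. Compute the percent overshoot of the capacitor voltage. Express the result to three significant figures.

For a series RLC circuit (capacitor voltage as output), ω_n = 1/√(LC) = 1/√(8.63 mH · 129 µF) = 948 rad/s.
ζ = (R/2)·√(C/L) = (1.86/2)·√(129 µF/8.63 mH) = 0.114.
%OS = 100·exp(−πζ/√(1−ζ²)) = 69.8%.

%OS ≈ 69.8%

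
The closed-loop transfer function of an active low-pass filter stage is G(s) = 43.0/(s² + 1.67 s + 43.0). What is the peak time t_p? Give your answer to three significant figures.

ω_n = √43.0 = 6.56 rad/s; ζ = 1.67/(2·6.56) = 0.127.
The damped frequency ω_d = ω_n√(1−ζ²) = 6.50 rad/s. Then t_p = π/ω_d = 0.483 s.

t_p ≈ 0.483 s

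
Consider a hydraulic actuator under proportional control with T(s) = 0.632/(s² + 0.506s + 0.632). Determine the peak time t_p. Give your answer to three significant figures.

t_p ≈ 4.17 s

Comparing the denominator to s² + 2ζω_n s + ω_n²: ω_n = √0.632 = 0.795 rad/s, and 2ζω_n = 0.506 so ζ = 0.506/(2·0.795) = 0.318.
The damped frequency ω_d = ω_n√(1−ζ²) = 0.754 rad/s. Then t_p = π/ω_d = 4.17 s.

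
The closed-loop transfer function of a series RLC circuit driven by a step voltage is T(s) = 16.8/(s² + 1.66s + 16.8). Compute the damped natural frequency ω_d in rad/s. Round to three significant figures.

Matching coefficients with s² + 2ζω_n s + ω_n² gives ω_n² = 16.8 ⇒ ω_n = 4.10 rad/s, and ζ = 1.66/(2ω_n) = 0.202.
The damped frequency ω_d = ω_n√(1−ζ²) = 4.01 rad/s.

ω_d ≈ 4.01 rad/s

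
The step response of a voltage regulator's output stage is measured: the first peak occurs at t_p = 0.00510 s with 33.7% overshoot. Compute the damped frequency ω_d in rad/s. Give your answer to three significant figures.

ω_d ≈ 616 rad/s

t_p = π/ω_d, so ω_d = π/0.00510 = 616 rad/s.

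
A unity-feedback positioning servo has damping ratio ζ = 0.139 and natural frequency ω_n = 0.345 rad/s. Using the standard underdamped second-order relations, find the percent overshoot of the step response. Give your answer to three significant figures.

%OS ≈ 64.3%

For an underdamped second-order system, %OS = 100·exp(−πζ/√(1−ζ²)).
πζ/√(1−ζ²) = π·0.139/√(1−0.0193) = 0.4410, so %OS = 100·e^(−0.4410) = 64.3%.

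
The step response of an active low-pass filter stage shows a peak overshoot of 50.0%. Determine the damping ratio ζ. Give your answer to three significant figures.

From %OS = 100·exp(−πζ/√(1−ζ²)), invert to get ζ = −ln(OS)/√(π² + ln²(OS)) with OS = 0.500.
−ln 0.500 = 0.6931, so ζ = 0.6931/√(π² + 0.4805) = 0.215.

ζ ≈ 0.215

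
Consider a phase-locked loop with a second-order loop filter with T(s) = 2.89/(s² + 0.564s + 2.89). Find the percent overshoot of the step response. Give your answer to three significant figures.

%OS ≈ 59.0%

Comparing the denominator to s² + 2ζω_n s + ω_n²: ω_n = √2.89 = 1.70 rad/s, and 2ζω_n = 0.564 so ζ = 0.564/(2·1.70) = 0.166.
%OS = 100 e^{−πζ/√(1−ζ²)} with ζ = 0.166 gives 59.0%.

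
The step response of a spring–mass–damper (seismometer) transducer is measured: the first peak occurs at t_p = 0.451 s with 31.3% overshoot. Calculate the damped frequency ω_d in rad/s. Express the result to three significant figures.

t_p = π/ω_d, so ω_d = π/0.451 = 6.97 rad/s.

ω_d ≈ 6.97 rad/s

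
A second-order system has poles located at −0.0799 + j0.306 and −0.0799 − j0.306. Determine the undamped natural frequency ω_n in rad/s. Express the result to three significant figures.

|pole| = ω_n = √(0.0799² + 0.306²) = 0.316 rad/s; ζ = cos θ = σ/ω_n = 0.253.

ω_n ≈ 0.316 rad/s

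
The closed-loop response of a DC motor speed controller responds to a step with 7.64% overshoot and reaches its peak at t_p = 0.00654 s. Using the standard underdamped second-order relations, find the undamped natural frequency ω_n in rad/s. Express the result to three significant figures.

ω_n ≈ 621 rad/s

ζ from %OS: ζ = |ln 0.0764|/√(π²+ln²0.0764) = 0.633.
From t_p = π/ω_d, ω_d = π/0.00654 = 480 rad/s, so ω_n = ω_d/√(1−ζ²) = 621 rad/s.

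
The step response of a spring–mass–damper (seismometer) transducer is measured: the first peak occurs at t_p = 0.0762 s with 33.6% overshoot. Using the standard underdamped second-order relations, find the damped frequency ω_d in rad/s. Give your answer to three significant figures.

t_p = π/ω_d, so ω_d = π/0.0762 = 41.2 rad/s.

ω_d ≈ 41.2 rad/s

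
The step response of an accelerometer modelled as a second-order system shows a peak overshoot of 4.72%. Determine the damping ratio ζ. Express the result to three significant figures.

Inverting the overshoot relation: ζ = |ln 0.0472|/√(π² + ln²0.0472) = 0.697.

ζ ≈ 0.697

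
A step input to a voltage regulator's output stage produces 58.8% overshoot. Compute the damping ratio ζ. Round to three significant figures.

ζ ≈ 0.167

ζ = −ln(OS)/√(π² + (ln OS)²). With OS = 0.588, ln OS = −0.5310 and ζ = 0.5310/3.186 = 0.167.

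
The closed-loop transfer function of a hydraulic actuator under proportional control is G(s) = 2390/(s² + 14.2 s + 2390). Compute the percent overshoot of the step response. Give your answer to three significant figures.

Comparing the denominator to s² + 2ζω_n s + ω_n²: ω_n = √2390 = 48.9 rad/s, and 2ζω_n = 14.2 so ζ = 14.2/(2·48.9) = 0.145.
Overshoot: exp(−π·0.145/√(1−0.145²)) = 0.631, i.e. 63.1%.

%OS ≈ 63.1%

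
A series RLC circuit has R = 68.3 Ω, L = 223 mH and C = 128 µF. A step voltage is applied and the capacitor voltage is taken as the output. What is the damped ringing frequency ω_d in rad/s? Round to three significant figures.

For a series RLC circuit (capacitor voltage as output), ω_n = 1/√(LC) = 1/√(223 mH · 128 µF) = 187 rad/s.
ζ = (R/2)·√(C/L) = (68.3/2)·√(128 µF/223 mH) = 0.818.
ω_d = 187·√(1 − 0.818²) = 108 rad/s.

ω_d ≈ 108 rad/s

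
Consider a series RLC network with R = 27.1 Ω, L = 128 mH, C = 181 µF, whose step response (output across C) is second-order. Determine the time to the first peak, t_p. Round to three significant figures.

t_p ≈ 0.0176 s

For a series RLC circuit (capacitor voltage as output), ω_n = 1/√(LC) = 1/√(128 mH · 181 µF) = 208 rad/s.
ζ = (R/2)·√(C/L) = (27.1/2)·√(181 µF/128 mH) = 0.510.
ω_d = ω_n√(1−ζ²) = 179 rad/s. t_p = π/ω_d = 0.0176 s.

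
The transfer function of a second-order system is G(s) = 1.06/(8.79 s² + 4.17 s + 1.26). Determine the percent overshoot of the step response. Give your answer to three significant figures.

%OS ≈ 8.00%

Dividing through by 8.79: denominator becomes s² + 0.4744 s + 0.1433.
So ω_n = √0.1433 = 0.379 rad/s and ζ = 0.4744/(2·0.379) = 0.627.
%OS = 100·exp(−πζ/√(1−ζ²)) = 8.00%.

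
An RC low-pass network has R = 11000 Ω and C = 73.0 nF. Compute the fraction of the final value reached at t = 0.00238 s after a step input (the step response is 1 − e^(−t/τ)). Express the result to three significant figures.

y/y_∞ ≈ 0.948

τ = RC = 11000 × 73.0 nF = 0.000803 s.
y(t)/y_∞ = 1 − e^(−t/τ) = 1 − e^(−0.00238/0.000803) = 1 − e^(−2.96) = 0.948.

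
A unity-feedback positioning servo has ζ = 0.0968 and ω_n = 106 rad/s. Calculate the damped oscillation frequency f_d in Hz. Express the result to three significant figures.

ω_d = ω_n√(1−ζ²) = 106·√0.991 = 106 rad/s.
f_d = ω_d/(2π) = 16.8 Hz.

f_d ≈ 16.8 Hz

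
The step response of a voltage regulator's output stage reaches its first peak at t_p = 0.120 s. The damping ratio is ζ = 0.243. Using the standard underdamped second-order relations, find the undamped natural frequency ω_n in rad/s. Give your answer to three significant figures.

ω_n ≈ 27.0 rad/s

Peak time t_p = π/ω_d, so ω_d = π/t_p = π/0.120 = 26.2 rad/s.
ω_n = ω_d/√(1−ζ²) = 26.2/√0.941 = 27.0 rad/s.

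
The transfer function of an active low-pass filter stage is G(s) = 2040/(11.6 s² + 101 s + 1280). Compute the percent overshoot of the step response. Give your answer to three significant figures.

Dividing through by 11.6: denominator becomes s² + 8.707 s + 110.3.
So ω_n = √110.3 = 10.5 rad/s and ζ = 8.707/(2·10.5) = 0.414.
%OS = 100·exp(−πζ/√(1−ζ²)) = 23.9%.

%OS ≈ 23.9%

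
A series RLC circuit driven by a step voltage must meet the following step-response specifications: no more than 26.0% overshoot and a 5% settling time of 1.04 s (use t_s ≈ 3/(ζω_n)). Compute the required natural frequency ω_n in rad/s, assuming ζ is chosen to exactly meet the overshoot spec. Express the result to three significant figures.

From %OS = 100·exp(−πζ/√(1−ζ²)), invert to get ζ = −ln(OS)/√(π² + ln²(OS)) with OS = 0.260.
−ln 0.260 = 1.347, so ζ = 1.347/√(π² + 1.815) = 0.394.
Then ω_n = 3/(ζ t_s) = 3/(0.394 × 1.04) = 7.32 rad/s.

ω_n ≈ 7.32 rad/s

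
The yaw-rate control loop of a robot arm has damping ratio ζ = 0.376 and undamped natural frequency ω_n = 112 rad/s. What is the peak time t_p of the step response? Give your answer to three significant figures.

t_p ≈ 0.0303 s

The damped frequency is ω_d = ω_n√(1−ζ²) = 112·√(1−0.141) = 104 rad/s.
Peak time t_p = π/ω_d = π/104 = 0.0303 s.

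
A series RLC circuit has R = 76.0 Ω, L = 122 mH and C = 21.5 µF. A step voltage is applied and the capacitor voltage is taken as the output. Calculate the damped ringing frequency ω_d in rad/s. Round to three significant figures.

For a series RLC circuit (capacitor voltage as output), ω_n = 1/√(LC) = 1/√(122 mH · 21.5 µF) = 617 rad/s.
ζ = (R/2)·√(C/L) = (76.0/2)·√(21.5 µF/122 mH) = 0.504.
The damped frequency ω_d = ω_n√(1−ζ²) = 533 rad/s.

ω_d ≈ 533 rad/s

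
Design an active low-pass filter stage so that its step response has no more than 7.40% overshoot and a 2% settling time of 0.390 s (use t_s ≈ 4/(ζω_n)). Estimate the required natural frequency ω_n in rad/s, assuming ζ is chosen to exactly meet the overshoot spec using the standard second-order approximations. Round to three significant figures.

Inverting the overshoot relation: ζ = |ln 0.0740|/√(π² + ln²0.0740) = 0.638.
Then ω_n = 4/(ζ t_s) = 4/(0.638 × 0.390) = 16.1 rad/s.

ω_n ≈ 16.1 rad/s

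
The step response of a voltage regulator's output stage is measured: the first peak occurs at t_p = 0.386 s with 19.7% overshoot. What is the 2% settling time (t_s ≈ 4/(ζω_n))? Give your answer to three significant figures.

From the overshoot, ζ = −ln(OS)/√(π²+ln²(OS)) = 0.459.
t_p = π/ω_d ⇒ ω_d = 8.14 rad/s; then ω_n = ω_d/√(1−ζ²) = 9.16 rad/s.
t_s ≈ 4/(ζω_n) = 4/(0.459·9.16) = 0.950 s.

t_s ≈ 0.950 s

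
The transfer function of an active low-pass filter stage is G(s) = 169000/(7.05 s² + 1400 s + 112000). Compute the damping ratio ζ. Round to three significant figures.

ζ ≈ 0.788

Dividing through by 7.05: denominator becomes s² + 198.6 s + 15890.
So ω_n = √15890 = 126 rad/s and ζ = 198.6/(2·126) = 0.788.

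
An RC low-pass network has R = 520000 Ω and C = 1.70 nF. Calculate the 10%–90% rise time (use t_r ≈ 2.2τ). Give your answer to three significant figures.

τ = RC = 520000 × 1.70 nF = 0.000884 s.
t_r ≈ 2.2τ = 0.00194 s.

t_r ≈ 0.00194 s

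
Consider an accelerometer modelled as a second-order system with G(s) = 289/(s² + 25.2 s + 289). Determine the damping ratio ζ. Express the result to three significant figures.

Matching coefficients with s² + 2ζω_n s + ω_n² gives ω_n² = 289 ⇒ ω_n = 17.0 rad/s, and ζ = 25.2/(2ω_n) = 0.741.

ζ ≈ 0.741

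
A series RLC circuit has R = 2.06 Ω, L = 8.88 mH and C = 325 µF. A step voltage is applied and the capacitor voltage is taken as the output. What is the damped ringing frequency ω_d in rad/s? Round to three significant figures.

For a series RLC circuit (capacitor voltage as output), ω_n = 1/√(LC) = 1/√(8.88 mH · 325 µF) = 589 rad/s.
ζ = (R/2)·√(C/L) = (2.06/2)·√(325 µF/8.88 mH) = 0.197.
ω_d = ω_n√(1−ζ²) = 577 rad/s.

ω_d ≈ 577 rad/s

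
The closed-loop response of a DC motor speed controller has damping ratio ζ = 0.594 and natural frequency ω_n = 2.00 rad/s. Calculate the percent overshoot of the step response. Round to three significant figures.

For an underdamped second-order system, %OS = 100·exp(−πζ/√(1−ζ²)).
πζ/√(1−ζ²) = π·0.594/√(1−0.353) = 2.320, so %OS = 100·e^(−2.320) = 9.83%.

%OS ≈ 9.83%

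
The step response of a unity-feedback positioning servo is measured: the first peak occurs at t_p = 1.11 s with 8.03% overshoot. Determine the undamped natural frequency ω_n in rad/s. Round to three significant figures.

ω_n ≈ 3.63 rad/s

The overshoot fixes ζ = −ln(OS)/√(π²+ln²(OS)) = 0.626.
From t_p = π/ω_d, ω_d = π/1.11 = 2.83 rad/s, so ω_n = ω_d/√(1−ζ²) = 3.63 rad/s.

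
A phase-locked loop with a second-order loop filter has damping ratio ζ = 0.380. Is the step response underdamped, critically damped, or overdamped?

underdamped

Since ζ = 0.380 < 1, the system is underdamped.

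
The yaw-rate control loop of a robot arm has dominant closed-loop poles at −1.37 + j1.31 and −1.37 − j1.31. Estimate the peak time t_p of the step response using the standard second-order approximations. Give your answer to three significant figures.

t_p ≈ 2.40 s

t_p = π/ω_d with ω_d = 1.31 (the imaginary part), so t_p = 2.40 s.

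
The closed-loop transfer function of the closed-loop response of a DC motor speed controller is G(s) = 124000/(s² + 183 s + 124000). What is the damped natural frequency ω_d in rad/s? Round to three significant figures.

Matching coefficients with s² + 2ζω_n s + ω_n² gives ω_n² = 124000 ⇒ ω_n = 352 rad/s, and ζ = 183/(2ω_n) = 0.260.
The damped frequency ω_d = ω_n√(1−ζ²) = 340 rad/s.

ω_d ≈ 340 rad/s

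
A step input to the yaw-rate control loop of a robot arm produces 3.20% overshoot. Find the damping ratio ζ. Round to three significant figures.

ζ ≈ 0.739

ζ = −ln(OS)/√(π² + (ln OS)²). With OS = 0.0320, ln OS = −3.442 and ζ = 3.442/4.660 = 0.739.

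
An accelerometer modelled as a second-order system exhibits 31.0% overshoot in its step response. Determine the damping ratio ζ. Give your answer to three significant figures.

From %OS = 100·exp(−πζ/√(1−ζ²)), invert to get ζ = −ln(OS)/√(π² + ln²(OS)) with OS = 0.310.
−ln 0.310 = 1.171, so ζ = 1.171/√(π² + 1.372) = 0.349.

ζ ≈ 0.349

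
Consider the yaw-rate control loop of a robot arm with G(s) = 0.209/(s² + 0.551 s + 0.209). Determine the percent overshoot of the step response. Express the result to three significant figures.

ω_n = √0.209 = 0.457 rad/s; ζ = 0.551/(2·0.457) = 0.603.
Overshoot: exp(−π·0.603/√(1−0.603²)) = 0.0933, i.e. 9.33%.

%OS ≈ 9.33%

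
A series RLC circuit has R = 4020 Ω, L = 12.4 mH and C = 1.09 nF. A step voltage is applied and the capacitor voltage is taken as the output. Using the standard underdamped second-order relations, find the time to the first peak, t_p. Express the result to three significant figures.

t_p ≈ 0.0000144 s

For a series RLC circuit (capacitor voltage as output), ω_n = 1/√(LC) = 1/√(12.4 mH · 1.09 nF) = 272000 rad/s.
ζ = (R/2)·√(C/L) = (4020/2)·√(1.09 nF/12.4 mH) = 0.596.
The damped frequency ω_d = ω_n√(1−ζ²) = 218000 rad/s. t_p = π/ω_d = 0.0000144 s.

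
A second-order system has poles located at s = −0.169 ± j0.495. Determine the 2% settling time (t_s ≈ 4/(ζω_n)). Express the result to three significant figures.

For poles at −σ ± jω_d, ζω_n = σ = 0.169, so t_s ≈ 4/σ = 23.7 s.

t_s ≈ 23.7 s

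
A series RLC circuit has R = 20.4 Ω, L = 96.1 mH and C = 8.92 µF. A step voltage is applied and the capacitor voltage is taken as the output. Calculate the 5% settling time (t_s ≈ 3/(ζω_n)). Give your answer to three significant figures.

t_s ≈ 0.0283 s

For a series RLC circuit (capacitor voltage as output), ω_n = 1/√(LC) = 1/√(96.1 mH · 8.92 µF) = 1080 rad/s.
ζ = (R/2)·√(C/L) = (20.4/2)·√(8.92 µF/96.1 mH) = 0.0983.
t_s ≈ 3/(ζω_n) = 0.0283 s.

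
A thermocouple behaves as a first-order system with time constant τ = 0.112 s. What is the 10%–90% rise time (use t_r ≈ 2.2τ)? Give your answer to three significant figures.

t_r ≈ 0.246 s

t_r ≈ 2.2τ = 0.246 s.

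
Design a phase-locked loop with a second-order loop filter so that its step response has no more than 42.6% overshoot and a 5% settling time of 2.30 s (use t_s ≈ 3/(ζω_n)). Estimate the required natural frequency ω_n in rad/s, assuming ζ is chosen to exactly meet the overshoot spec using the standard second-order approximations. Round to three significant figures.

ω_n ≈ 4.98 rad/s

ζ = −ln(OS)/√(π² + (ln OS)²). With OS = 0.426, ln OS = −0.8533 and ζ = 0.8533/3.255 = 0.262.
From t_s ≈ 3/(ζω_n): ω_n = 3/(ζ·t_s) = 3/(0.262·2.30) = 4.98 rad/s.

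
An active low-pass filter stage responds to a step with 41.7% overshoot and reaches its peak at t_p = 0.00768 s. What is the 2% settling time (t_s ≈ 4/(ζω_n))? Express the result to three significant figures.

ζ from %OS: ζ = |ln 0.417|/√(π²+ln²0.417) = 0.268.
t_p = π/ω_d ⇒ ω_d = 409 rad/s; then ω_n = ω_d/√(1−ζ²) = 425 rad/s.
t_s ≈ 4/(ζω_n) = 4/(0.268·425) = 0.0351 s.

t_s ≈ 0.0351 s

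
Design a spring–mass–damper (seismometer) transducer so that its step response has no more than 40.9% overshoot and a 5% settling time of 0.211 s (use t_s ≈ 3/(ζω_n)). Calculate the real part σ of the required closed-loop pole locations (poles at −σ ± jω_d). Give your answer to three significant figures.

σ ≈ 14.2

The settling-time spec alone fixes σ = ζω_n = 3/t_s = 3/0.211 = 14.2.
(Overshoot then fixes ζ = 0.274 and hence ω_d = σ·√(1−ζ²)/ζ = 50.0 rad/s.)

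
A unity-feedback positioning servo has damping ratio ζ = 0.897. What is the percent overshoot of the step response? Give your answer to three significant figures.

%OS ≈ 0.170%

For an underdamped second-order system, %OS = 100·exp(−πζ/√(1−ζ²)).
πζ/√(1−ζ²) = π·0.897/√(1−0.805) = 6.375, so %OS = 100·e^(−6.375) = 0.170%.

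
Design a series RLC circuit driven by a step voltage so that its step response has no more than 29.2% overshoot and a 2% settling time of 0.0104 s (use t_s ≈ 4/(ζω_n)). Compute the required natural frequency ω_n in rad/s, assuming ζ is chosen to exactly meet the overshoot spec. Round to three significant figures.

Inverting the overshoot relation: ζ = |ln 0.292|/√(π² + ln²0.292) = 0.365.
Then ω_n = 4/(ζ t_s) = 4/(0.365 × 0.0104) = 1050 rad/s.

ω_n ≈ 1050 rad/s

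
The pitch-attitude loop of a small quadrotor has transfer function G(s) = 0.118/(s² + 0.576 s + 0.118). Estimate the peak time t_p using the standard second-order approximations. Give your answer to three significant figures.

Matching coefficients with s² + 2ζω_n s + ω_n² gives ω_n² = 0.118 ⇒ ω_n = 0.344 rad/s, and ζ = 0.576/(2ω_n) = 0.838.
The damped frequency ω_d = ω_n√(1−ζ²) = 0.187 rad/s. Then t_p = π/ω_d = 16.8 s.

t_p ≈ 16.8 s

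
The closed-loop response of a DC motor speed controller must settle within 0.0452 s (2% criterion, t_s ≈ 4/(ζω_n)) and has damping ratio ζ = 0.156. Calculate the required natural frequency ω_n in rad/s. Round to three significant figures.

ω_n ≈ 567 rad/s

Rearranging t_s ≈ 4/(ζω_n) gives ω_n = 4/(ζ·t_s) = 4/(0.156 × 0.0452) = 567 rad/s.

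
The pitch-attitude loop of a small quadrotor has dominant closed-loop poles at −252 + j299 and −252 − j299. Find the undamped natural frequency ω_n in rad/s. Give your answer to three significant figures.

ω_n ≈ 391 rad/s

|pole| = ω_n = √(252² + 299²) = 391 rad/s; ζ = cos θ = σ/ω_n = 0.644.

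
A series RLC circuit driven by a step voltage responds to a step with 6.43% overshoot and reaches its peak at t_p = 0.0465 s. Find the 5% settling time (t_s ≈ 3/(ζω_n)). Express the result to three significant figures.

t_s ≈ 0.0508 s

From the overshoot, ζ = −ln(OS)/√(π²+ln²(OS)) = 0.658.
From t_p = π/ω_d, ω_d = π/0.0465 = 67.6 rad/s, so ω_n = ω_d/√(1−ζ²) = 89.7 rad/s.
t_s ≈ 3/(ζω_n) = 3/(0.658·89.7) = 0.0508 s.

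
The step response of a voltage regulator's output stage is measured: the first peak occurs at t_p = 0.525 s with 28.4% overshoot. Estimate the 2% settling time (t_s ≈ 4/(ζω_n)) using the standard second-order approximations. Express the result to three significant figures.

t_s ≈ 1.67 s

The overshoot fixes ζ = −ln(OS)/√(π²+ln²(OS)) = 0.372.
t_p = π/ω_d ⇒ ω_d = 5.98 rad/s; then ω_n = ω_d/√(1−ζ²) = 6.45 rad/s.
t_s ≈ 4/(ζω_n) = 4/(0.372·6.45) = 1.67 s.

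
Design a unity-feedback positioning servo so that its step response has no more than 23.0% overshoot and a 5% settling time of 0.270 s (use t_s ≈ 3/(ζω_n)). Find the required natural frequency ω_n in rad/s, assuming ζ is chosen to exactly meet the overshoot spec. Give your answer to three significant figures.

From %OS = 100·exp(−πζ/√(1−ζ²)), invert to get ζ = −ln(OS)/√(π² + ln²(OS)) with OS = 0.230.
−ln 0.230 = 1.470, so ζ = 1.470/√(π² + 2.160) = 0.424.
From t_s ≈ 3/(ζω_n): ω_n = 3/(ζ·t_s) = 3/(0.424·0.270) = 26.2 rad/s.

ω_n ≈ 26.2 rad/s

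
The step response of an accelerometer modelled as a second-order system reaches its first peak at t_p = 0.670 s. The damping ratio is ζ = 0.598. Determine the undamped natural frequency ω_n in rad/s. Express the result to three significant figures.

ω_n ≈ 5.85 rad/s

Peak time t_p = π/ω_d, so ω_d = π/t_p = π/0.670 = 4.69 rad/s.
ω_n = ω_d/√(1−ζ²) = 4.69/√0.642 = 5.85 rad/s.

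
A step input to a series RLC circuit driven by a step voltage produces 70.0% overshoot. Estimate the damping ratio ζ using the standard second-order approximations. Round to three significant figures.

ζ ≈ 0.113

Inverting the overshoot relation: ζ = |ln 0.700|/√(π² + ln²0.700) = 0.113.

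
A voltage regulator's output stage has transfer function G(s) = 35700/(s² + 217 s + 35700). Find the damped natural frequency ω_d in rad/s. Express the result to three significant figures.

ω_d ≈ 155 rad/s

Comparing the denominator to s² + 2ζω_n s + ω_n²: ω_n = √35700 = 189 rad/s, and 2ζω_n = 217 so ζ = 217/(2·189) = 0.574.
ω_d = 189·√(1 − 0.574²) = 155 rad/s.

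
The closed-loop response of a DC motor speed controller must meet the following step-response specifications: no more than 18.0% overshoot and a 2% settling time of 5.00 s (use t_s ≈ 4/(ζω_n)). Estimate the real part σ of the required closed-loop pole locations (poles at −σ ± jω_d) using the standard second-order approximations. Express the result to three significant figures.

σ ≈ 0.800

The settling-time spec alone fixes σ = ζω_n = 4/t_s = 4/5.00 = 0.800.
(Overshoot then fixes ζ = 0.479 and hence ω_d = σ·√(1−ζ²)/ζ = 1.47 rad/s.)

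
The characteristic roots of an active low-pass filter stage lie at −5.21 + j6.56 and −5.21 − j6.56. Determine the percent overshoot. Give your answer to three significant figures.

%OS ≈ 8.25%

|pole| = ω_n = √(5.21² + 6.56²) = 8.38 rad/s; ζ = cos θ = σ/ω_n = 0.622.
%OS = 100·exp(−πζ/√(1−ζ²)) = 8.25%.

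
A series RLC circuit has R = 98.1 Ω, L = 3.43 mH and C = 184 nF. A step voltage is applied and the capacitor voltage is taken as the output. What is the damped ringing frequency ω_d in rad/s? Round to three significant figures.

For a series RLC circuit (capacitor voltage as output), ω_n = 1/√(LC) = 1/√(3.43 mH · 184 nF) = 39800 rad/s.
ζ = (R/2)·√(C/L) = (98.1/2)·√(184 nF/3.43 mH) = 0.359.
The damped frequency ω_d = ω_n√(1−ζ²) = 37100 rad/s.

ω_d ≈ 37100 rad/s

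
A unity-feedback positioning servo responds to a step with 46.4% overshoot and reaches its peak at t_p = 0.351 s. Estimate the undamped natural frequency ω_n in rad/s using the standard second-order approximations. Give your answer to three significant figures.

ζ from %OS: ζ = |ln 0.464|/√(π²+ln²0.464) = 0.237.
From t_p = π/ω_d, ω_d = π/0.351 = 8.95 rad/s, so ω_n = ω_d/√(1−ζ²) = 9.21 rad/s.

ω_n ≈ 9.21 rad/s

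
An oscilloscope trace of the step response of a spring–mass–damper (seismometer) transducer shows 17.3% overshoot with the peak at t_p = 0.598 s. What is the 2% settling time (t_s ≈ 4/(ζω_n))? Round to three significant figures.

From the overshoot, ζ = −ln(OS)/√(π²+ln²(OS)) = 0.488.
From t_p = π/ω_d, ω_d = π/0.598 = 5.25 rad/s, so ω_n = ω_d/√(1−ζ²) = 6.02 rad/s.
t_s ≈ 4/(ζω_n) = 4/(0.488·6.02) = 1.36 s.

t_s ≈ 1.36 s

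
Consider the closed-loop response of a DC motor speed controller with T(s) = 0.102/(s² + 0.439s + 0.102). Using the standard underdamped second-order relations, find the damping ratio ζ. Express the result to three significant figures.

ω_n = √0.102 = 0.319 rad/s; ζ = 0.439/(2·0.319) = 0.687.

ζ ≈ 0.687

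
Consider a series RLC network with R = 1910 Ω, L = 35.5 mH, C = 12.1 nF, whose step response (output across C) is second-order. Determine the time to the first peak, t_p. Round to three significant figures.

t_p ≈ 0.0000784 s

For a series RLC circuit (capacitor voltage as output), ω_n = 1/√(LC) = 1/√(35.5 mH · 12.1 nF) = 48200 rad/s.
ζ = (R/2)·√(C/L) = (1910/2)·√(12.1 nF/35.5 mH) = 0.558.
ω_d = ω_n√(1−ζ²) = 40100 rad/s. t_p = π/ω_d = 0.0000784 s.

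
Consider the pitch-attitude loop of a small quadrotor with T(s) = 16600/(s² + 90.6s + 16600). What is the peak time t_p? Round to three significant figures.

Matching coefficients with s² + 2ζω_n s + ω_n² gives ω_n² = 16600 ⇒ ω_n = 129 rad/s, and ζ = 90.6/(2ω_n) = 0.352.
ω_d = ω_n√(1−ζ²) = 121 rad/s. Then t_p = π/ω_d = 0.0260 s.

t_p ≈ 0.0260 s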